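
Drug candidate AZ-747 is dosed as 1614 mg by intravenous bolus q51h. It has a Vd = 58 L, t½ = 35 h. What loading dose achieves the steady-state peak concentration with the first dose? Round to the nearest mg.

2539 mg

f = (1/2)^(51/35) ≈ 0.364214; accumulation ratio R = 1/(1−f) ≈ 1.57286.
Loading dose to hit Cmax,ss on first dose: D_load = D_maint·R ≈ 1614 × 1.57286 ≈ 2538.60 mg.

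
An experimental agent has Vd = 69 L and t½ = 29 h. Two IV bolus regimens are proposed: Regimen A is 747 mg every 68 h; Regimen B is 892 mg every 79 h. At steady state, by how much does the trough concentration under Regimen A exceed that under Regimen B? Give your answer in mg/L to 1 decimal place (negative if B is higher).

Regimen A: f = (1/2)^(68/29) ≈ 0.1969; Cmin,ss = (747/69)·f/(1−f) ≈ 2.654 mg/L.
Regimen B: f = (1/2)^(79/29) ≈ 0.1513; Cmin,ss = (892/69)·f/(1−f) ≈ 2.305 mg/L.
Difference ≈ 2.654 − 2.305 ≈ 0.349 mg/L.

0.3 mg/L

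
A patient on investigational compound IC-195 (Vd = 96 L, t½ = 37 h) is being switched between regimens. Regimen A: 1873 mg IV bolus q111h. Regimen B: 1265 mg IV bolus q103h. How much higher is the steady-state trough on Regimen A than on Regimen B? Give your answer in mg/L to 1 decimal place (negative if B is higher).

Regimen A: f = (1/2)^(111/37) ≈ 0.1250; Cmin,ss = (1873/96)·f/(1−f) ≈ 2.787 mg/L.
Regimen B: f = (1/2)^(103/37) ≈ 0.1452; Cmin,ss = (1265/96)·f/(1−f) ≈ 2.238 mg/L.
Difference ≈ 2.787 − 2.238 ≈ 0.549 mg/L.

0.5 mg/L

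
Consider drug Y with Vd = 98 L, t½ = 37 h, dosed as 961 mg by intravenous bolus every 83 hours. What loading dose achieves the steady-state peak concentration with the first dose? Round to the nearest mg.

f = (1/2)^(83/37) ≈ 0.211211; accumulation ratio R = 1/(1−f) ≈ 1.26777.
Loading dose to hit Cmax,ss on first dose: D_load = D_maint·R ≈ 961 × 1.26777 ≈ 1218.33 mg.

1218 mg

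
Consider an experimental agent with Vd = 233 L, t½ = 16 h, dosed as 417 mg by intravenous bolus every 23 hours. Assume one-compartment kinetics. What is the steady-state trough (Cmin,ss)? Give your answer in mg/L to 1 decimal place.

τ/t½ = 23/16 ≈ 1.4375, so fraction remaining f = (1/2)^(23/16) ≈ 0.3692.
Each bolus raises the concentration by D/Vd = 417/233 ≈ 1.790 mg/L.
Steady-state trough Cmin,ss = C₀·f/(1−f) ≈ 1.790 × 0.3692/0.6308 ≈ 1.048 mg/L.

1.0 mg/L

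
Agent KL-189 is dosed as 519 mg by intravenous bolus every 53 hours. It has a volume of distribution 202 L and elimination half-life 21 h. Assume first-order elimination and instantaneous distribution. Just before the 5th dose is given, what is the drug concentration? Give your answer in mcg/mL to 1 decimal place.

f = (1/2)^(τ/t½) = (1/2)^(53/21) ≈ 0.1739.
C₀ = D/Vd = 519/202 ≈ 2.569 mcg/mL.
Before the 5th dose, 4 doses have been given. Superposition: Cmin = C₀·(f + f² + … + f^4).
≈ 2.569 × (0.1739 + 0.0302 + 0.0053 + 0.0009) ≈ 2.569 × 0.2103 ≈ 0.540 mcg/mL.

0.5 mcg/mL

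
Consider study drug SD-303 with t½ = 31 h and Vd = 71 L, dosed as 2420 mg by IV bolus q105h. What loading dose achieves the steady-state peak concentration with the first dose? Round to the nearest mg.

2676 mg

f = (1/2)^(105/31) ≈ 0.095583; accumulation ratio R = 1/(1−f) ≈ 1.10568.
Loading dose to hit Cmax,ss on first dose: D_load = D_maint·R ≈ 2420 × 1.10568 ≈ 2675.75 mg.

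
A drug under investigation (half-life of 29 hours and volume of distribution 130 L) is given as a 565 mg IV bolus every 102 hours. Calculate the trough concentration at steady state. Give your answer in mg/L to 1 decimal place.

τ/t½ = 102/29 ≈ 3.5172, so fraction remaining f = (1/2)^(102/29) ≈ 0.0873.
Each bolus raises the concentration by D/Vd = 565/130 ≈ 4.346 mg/L.
Steady-state trough Cmin,ss = C₀·f/(1−f) ≈ 4.346 × 0.0873/0.9127 ≈ 0.416 mg/L.

0.4 mg/L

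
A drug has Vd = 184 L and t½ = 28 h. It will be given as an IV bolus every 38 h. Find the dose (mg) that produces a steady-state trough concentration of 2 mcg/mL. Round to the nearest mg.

τ/t½ = 38/28 ≈ 1.3571, so f = (1/2)^(38/28) ≈ 0.390355.
Cmin,ss = (D/Vd)·f/(1−f), so D = Cmin,ss·Vd·(1−f)/f.
D = 2 × 184 × (1−f)/f ≈ 2 × 184 × 1.56177 ≈ 574.73 mg.

575 mg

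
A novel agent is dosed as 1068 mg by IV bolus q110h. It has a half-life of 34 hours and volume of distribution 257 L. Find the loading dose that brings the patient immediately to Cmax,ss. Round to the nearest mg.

1195 mg

f = (1/2)^(110/34) ≈ 0.106189; accumulation ratio R = 1/(1−f) ≈ 1.11880.
Loading dose to hit Cmax,ss on first dose: D_load = D_maint·R ≈ 1068 × 1.11880 ≈ 1194.88 mg.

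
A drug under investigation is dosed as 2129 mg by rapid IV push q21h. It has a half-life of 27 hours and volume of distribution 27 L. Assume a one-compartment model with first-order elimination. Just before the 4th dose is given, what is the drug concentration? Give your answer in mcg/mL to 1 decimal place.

88.5 mcg/mL

f = (1/2)^(τ/t½) = (1/2)^(21/27) ≈ 0.5833.
C₀ = D/Vd = 2129/27 ≈ 78.852 mcg/mL.
Before the 4th dose, 3 doses have been given. Superposition: Cmin = C₀·(f + f² + … + f^3).
≈ 78.852 × (0.5833 + 0.3402 + 0.1985) ≈ 78.852 × 1.1220 ≈ 88.472 mcg/mL.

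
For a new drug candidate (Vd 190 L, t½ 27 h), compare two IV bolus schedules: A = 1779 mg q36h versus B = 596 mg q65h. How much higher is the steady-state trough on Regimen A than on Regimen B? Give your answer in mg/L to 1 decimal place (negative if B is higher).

Regimen A: f = (1/2)^(36/27) ≈ 0.3969; Cmin,ss = (1779/190)·f/(1−f) ≈ 6.162 mg/L.
Regimen B: f = (1/2)^(65/27) ≈ 0.1885; Cmin,ss = (596/190)·f/(1−f) ≈ 0.729 mg/L.
Difference ≈ 6.162 − 0.729 ≈ 5.433 mg/L.

5.4 mg/L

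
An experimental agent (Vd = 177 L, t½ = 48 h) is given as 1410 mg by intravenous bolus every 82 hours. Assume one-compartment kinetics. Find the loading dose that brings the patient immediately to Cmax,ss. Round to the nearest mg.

f = (1/2)^(82/48) ≈ 0.306013; accumulation ratio R = 1/(1−f) ≈ 1.44095.
Loading dose to hit Cmax,ss on first dose: D_load = D_maint·R ≈ 1410 × 1.44095 ≈ 2031.74 mg.

2032 mg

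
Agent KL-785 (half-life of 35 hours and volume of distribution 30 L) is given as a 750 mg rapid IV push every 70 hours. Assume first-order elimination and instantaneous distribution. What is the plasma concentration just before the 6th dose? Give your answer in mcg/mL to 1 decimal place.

8.3 mcg/mL

f = (1/2)^(τ/t½) = (1/2)^(70/35) ≈ 0.2500.
C₀ = D/Vd = 750/30 ≈ 25.000 mcg/mL.
Before the 6th dose, 5 doses have been given. Superposition: Cmin = C₀·(f + f² + … + f^5).
≈ 25.000 × (0.2500 + 0.0625 + 0.0156 + 0.0039 + 0.0010) ≈ 25.000 × 0.3330 ≈ 8.325 mcg/mL.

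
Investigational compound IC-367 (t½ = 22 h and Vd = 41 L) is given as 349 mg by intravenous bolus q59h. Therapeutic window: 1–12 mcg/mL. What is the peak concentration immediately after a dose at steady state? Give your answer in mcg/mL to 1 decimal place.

10.1 mcg/mL

Over one 59-h interval, 59/22 ≈ 2.6818 half-lives elapse, leaving f ≈ 0.1558 of each dose.
Accumulation ratio R = 1/(1 − f) ≈ 1/0.8442 ≈ 1.1846.
Each bolus raises the concentration by D/Vd = 349/41 ≈ 8.512 mcg/mL.
Cmax,ss = C₀/(1 − f) ≈ 8.512/0.8442 ≈ 10.083 mcg/mL.
Peak 10.1 mcg/mL vs MTC 12 mcg/mL: below toxic threshold.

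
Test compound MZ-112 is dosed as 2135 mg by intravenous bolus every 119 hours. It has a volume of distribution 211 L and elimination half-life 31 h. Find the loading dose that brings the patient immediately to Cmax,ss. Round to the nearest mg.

f = (1/2)^(119/31) ≈ 0.069893; accumulation ratio R = 1/(1−f) ≈ 1.07515.
Loading dose to hit Cmax,ss on first dose: D_load = D_maint·R ≈ 2135 × 1.07515 ≈ 2295.45 mg.

2295 mg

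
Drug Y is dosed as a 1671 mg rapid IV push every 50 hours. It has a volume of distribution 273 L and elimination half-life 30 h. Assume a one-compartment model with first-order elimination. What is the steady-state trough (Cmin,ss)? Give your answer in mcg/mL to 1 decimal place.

k = ln2/t½ = ln2/30 ≈ 0.023105 h⁻¹; fraction remaining f = e^(−kτ) = e^(−0.023105×50) ≈ 0.3150.
At steady state, accumulation factor R = 1/(1 − e^(−kτ)) ≈ 1.4599.
Each bolus raises the concentration by D/Vd = 1671/273 ≈ 6.121 mcg/mL.
Cmax,ss = C₀/(1 − f) ≈ 6.121/0.6850 ≈ 8.936 mcg/mL.
One interval later, Cmin,ss = Cmax,ss·e^(−kτ) ≈ 8.936 × 0.3150 ≈ 2.815 mcg/mL.

2.8 mcg/mL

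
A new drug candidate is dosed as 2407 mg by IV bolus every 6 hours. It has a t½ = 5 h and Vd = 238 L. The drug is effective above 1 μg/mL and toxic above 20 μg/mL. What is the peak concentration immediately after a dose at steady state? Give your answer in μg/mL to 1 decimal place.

k = ln2/t½ = ln2/5 ≈ 0.138629 h⁻¹; fraction remaining f = e^(−kτ) = e^(−0.138629×6) ≈ 0.4353.
Accumulation ratio R = 1/(1 − f) ≈ 1/0.5647 ≈ 1.7709.
Each bolus raises the concentration by D/Vd = 2407/238 ≈ 10.113 μg/mL.
Steady-state peak Cmax,ss = C₀·R ≈ 10.113 × 1.7709 ≈ 17.909 μg/mL.
Peak 17.9 μg/mL vs MTC 20 μg/mL: below toxic threshold.

17.9 μg/mL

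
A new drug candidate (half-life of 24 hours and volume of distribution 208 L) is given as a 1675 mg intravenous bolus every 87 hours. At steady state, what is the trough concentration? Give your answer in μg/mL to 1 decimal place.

0.7 μg/mL

Over one 87-h interval, 87/24 ≈ 3.625 half-lives elapse, leaving f ≈ 0.0811 of each dose.
Accumulation ratio R = 1/(1 − f) ≈ 1/0.9189 ≈ 1.0883.
Each bolus raises the concentration by D/Vd = 1675/208 ≈ 8.053 μg/mL.
Steady-state peak Cmax,ss = C₀·R ≈ 8.053 × 1.0883 ≈ 8.764 μg/mL.
Steady-state trough Cmin,ss = Cmax,ss·f ≈ 8.764 × 0.0811 ≈ 0.711 μg/mL.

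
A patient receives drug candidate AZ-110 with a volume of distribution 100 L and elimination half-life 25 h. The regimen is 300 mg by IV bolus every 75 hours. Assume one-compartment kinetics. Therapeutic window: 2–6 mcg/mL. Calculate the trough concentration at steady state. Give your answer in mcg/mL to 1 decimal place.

The dosing interval is 3 half-lives, so f = 2^(−3) = 0.125.
At steady state, R = 1/(1 − 0.125) = 8/7.
Single-dose peak C₀ = D/Vd = 300/100 = 3 mcg/mL.
Steady-state peak Cmax,ss = C₀·R = 3 × 8/7 ≈ 3.429 mcg/mL.
Steady-state trough Cmin,ss = Cmax,ss·f ≈ 3.429 × 0.125 ≈ 0.429 mcg/mL.
Trough 0.4 mcg/mL vs MEC 2 mcg/mL: subtherapeutic.

0.4 mcg/mL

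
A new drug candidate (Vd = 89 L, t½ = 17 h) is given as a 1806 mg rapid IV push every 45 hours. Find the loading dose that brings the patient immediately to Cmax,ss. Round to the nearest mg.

2149 mg

f = (1/2)^(45/17) ≈ 0.159645; accumulation ratio R = 1/(1−f) ≈ 1.18997.
Loading dose to hit Cmax,ss on first dose: D_load = D_maint·R ≈ 1806 × 1.18997 ≈ 2149.09 mg.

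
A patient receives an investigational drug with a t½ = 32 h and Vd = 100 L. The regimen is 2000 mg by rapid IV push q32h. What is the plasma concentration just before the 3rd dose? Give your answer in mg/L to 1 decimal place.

15.0 mg/L

f = (1/2)^(τ/t½) = (1/2)^(32/32) ≈ 0.5000.
C₀ = D/Vd = 2000/100 ≈ 20.000 mg/L.
Before the 3rd dose, 2 doses have been given. Superposition: Cmin = C₀·(f + f²).
≈ 20.000 × (0.5000 + 0.2500) ≈ 20.000 × 0.7500 ≈ 15.000 mg/L.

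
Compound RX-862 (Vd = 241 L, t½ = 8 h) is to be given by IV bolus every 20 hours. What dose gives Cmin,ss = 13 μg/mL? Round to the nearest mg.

14590 mg

τ/t½ = 20/8 ≈ 2.5, so f = (1/2)^(20/8) ≈ 0.176777.
Cmin,ss = (D/Vd)·f/(1−f), so D = Cmin,ss·Vd·(1−f)/f.
D = 13 × 241 × (1−f)/f ≈ 13 × 241 × 4.65684 ≈ 14589.88 mg.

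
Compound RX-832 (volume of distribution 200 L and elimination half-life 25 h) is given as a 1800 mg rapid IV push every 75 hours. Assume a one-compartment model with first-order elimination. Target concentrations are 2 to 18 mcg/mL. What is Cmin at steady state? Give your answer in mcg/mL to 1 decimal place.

The dosing interval is 3 half-lives, so f = 2^(−3) = 0.125.
At steady state, R = 1/(1 − 0.125) = 8/7.
Single-dose peak C₀ = D/Vd = 1800/200 = 9 mcg/mL.
Steady-state peak Cmax,ss = C₀·R = 9 × 8/7 ≈ 10.286 mcg/mL.
Steady-state trough Cmin,ss = Cmax,ss·f ≈ 10.286 × 0.125 ≈ 1.286 mcg/mL.
Trough 1.3 mcg/mL vs MEC 2 mcg/mL: subtherapeutic.

1.3 mcg/mL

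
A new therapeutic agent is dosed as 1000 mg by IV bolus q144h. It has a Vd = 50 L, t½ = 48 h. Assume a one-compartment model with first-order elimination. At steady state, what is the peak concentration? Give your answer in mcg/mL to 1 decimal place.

The dosing interval is 3 half-lives, so f = 2^(−3) = 0.125.
Accumulation ratio R = 1/(1 − f) = 1/0.875 = 8/7.
Single-dose peak C₀ = D/Vd = 1000/50 = 20 mcg/mL.
Steady-state peak Cmax,ss = C₀·R = 20 × 8/7 ≈ 22.857 mcg/mL.

22.9 mcg/mL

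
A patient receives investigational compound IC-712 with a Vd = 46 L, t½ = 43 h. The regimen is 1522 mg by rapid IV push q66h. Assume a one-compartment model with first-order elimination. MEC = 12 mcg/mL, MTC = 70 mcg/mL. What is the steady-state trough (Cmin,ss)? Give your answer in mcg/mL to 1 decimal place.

Over one 66-h interval, 66/43 ≈ 1.5349 half-lives elapse, leaving f ≈ 0.3451 of each dose.
At steady state, accumulation factor R = 1/(1 − e^(−kτ)) ≈ 1.5270.
Single-dose peak C₀ = D/Vd = 1522/46 ≈ 33.087 mcg/mL.
Cmax,ss = C₀/(1 − f) ≈ 33.087/0.6549 ≈ 50.522 mcg/mL.
One interval later, Cmin,ss = Cmax,ss·e^(−kτ) ≈ 50.522 × 0.3451 ≈ 17.435 mcg/mL.
Trough 17.4 mcg/mL vs MEC 12 mcg/mL: adequate.

17.4 mcg/mL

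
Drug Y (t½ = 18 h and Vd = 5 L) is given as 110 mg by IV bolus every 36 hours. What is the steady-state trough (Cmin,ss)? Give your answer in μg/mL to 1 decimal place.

7.3 μg/mL

τ = 36 h = 2 half-lives, so f = (1/2)^2 = 0.25.
Accumulation ratio R = 1/(1 − f) = 1/0.75 = 4/3.
Single-dose peak C₀ = D/Vd = 110/5 = 22 μg/mL.
Steady-state peak Cmax,ss = C₀·R = 22 × 4/3 ≈ 29.333 μg/mL.
Steady-state trough Cmin,ss = Cmax,ss·f ≈ 29.333 × 0.25 ≈ 7.333 μg/mL.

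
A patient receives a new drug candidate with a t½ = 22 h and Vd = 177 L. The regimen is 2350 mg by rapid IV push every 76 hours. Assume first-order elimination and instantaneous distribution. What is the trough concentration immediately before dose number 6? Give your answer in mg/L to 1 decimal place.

f = (1/2)^(τ/t½) = (1/2)^(76/22) ≈ 0.0912.
C₀ = D/Vd = 2350/177 ≈ 13.277 mg/L.
Before the 6th dose, 5 doses have been given. Superposition: Cmin = C₀·(f + f² + … + f^5).
≈ 13.277 × (0.0912 + 0.0083 + 0.0008 + 0.0001 + 0.0000) ≈ 13.277 × 0.1004 ≈ 1.333 mg/L.

1.3 mg/L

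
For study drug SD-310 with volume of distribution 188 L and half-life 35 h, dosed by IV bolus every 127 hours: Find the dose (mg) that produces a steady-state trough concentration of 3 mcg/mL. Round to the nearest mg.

6412 mg

τ/t½ = 127/35 ≈ 3.6286, so f = (1/2)^(127/35) ≈ 0.080852.
Cmin,ss = (D/Vd)·f/(1−f), so D = Cmin,ss·Vd·(1−f)/f.
D = 3 × 188 × (1−f)/f ≈ 3 × 188 × 11.36828 ≈ 6411.71 mg.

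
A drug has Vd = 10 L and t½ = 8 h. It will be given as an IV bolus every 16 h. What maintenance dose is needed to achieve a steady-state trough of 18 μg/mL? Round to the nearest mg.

540 mg

τ/t½ = 16/8 ≈ 2, so f = (1/2)^(16/8) ≈ 0.250000.
Cmin,ss = (D/Vd)·f/(1−f), so D = Cmin,ss·Vd·(1−f)/f.
D = 18 × 10 × (1−f)/f ≈ 18 × 10 × 3.00000 ≈ 540.00 mg.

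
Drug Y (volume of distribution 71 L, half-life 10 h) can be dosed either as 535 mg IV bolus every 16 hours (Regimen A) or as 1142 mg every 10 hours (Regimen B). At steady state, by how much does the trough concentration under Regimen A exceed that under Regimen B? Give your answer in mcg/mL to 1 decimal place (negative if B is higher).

Regimen A: f = (1/2)^(16/10) ≈ 0.3299; Cmin,ss = (535/71)·f/(1−f) ≈ 3.710 mcg/mL.
Regimen B: f = (1/2)^(10/10) ≈ 0.5000; Cmin,ss = (1142/71)·f/(1−f) ≈ 16.085 mcg/mL.
Difference ≈ 3.710 − 16.085 ≈ -12.375 mcg/mL.

-12.4 mcg/mL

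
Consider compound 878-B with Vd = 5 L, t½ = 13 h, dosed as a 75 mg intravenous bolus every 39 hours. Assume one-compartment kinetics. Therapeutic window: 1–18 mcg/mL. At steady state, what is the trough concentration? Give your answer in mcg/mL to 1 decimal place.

τ = 39 h = 3 half-lives, so f = (1/2)^3 = 0.125.
At steady state, R = 1/(1 − 0.125) = 8/7.
Single-dose peak C₀ = D/Vd = 75/5 = 15 mcg/mL.
Steady-state peak Cmax,ss = C₀·R = 15 × 8/7 ≈ 17.143 mcg/mL.
Steady-state trough Cmin,ss = Cmax,ss·f ≈ 17.143 × 0.125 ≈ 2.143 mcg/mL.
Trough 2.1 mcg/mL vs MEC 1 mcg/mL: adequate.

2.1 mcg/mL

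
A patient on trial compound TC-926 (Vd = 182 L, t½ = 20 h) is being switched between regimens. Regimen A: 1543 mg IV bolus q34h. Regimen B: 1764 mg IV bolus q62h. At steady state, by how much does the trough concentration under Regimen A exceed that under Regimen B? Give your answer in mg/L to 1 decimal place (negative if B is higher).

Regimen A: f = (1/2)^(34/20) ≈ 0.3078; Cmin,ss = (1543/182)·f/(1−f) ≈ 3.770 mg/L.
Regimen B: f = (1/2)^(62/20) ≈ 0.1166; Cmin,ss = (1764/182)·f/(1−f) ≈ 1.279 mg/L.
Difference ≈ 3.770 − 1.279 ≈ 2.491 mg/L.

2.5 mg/L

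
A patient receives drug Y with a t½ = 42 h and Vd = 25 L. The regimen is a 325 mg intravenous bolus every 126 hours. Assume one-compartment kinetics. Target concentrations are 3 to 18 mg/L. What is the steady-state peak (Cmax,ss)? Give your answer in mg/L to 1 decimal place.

14.9 mg/L

The dosing interval is 3 half-lives, so f = 2^(−3) = 0.125.
Accumulation ratio R = 1/(1 − f) = 1/0.875 = 8/7.
Single-dose peak C₀ = D/Vd = 325/25 = 13 mg/L.
Steady-state peak Cmax,ss = C₀·R = 13 × 8/7 ≈ 14.857 mg/L.
Peak 14.9 mg/L vs MTC 18 mg/L: below toxic threshold.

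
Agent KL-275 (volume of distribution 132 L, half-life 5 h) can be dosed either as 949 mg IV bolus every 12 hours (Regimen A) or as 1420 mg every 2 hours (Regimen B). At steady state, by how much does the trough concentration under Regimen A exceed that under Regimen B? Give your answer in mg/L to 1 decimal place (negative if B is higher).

-32.0 mg/L

Regimen A: f = (1/2)^(12/5) ≈ 0.1895; Cmin,ss = (949/132)·f/(1−f) ≈ 1.681 mg/L.
Regimen B: f = (1/2)^(2/5) ≈ 0.7579; Cmin,ss = (1420/132)·f/(1−f) ≈ 33.677 mg/L.
Difference ≈ 1.681 − 33.677 ≈ -31.996 mg/L.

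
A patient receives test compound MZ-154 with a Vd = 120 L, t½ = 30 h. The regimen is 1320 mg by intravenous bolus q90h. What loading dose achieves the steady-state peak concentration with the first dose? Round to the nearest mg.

1509 mg

f = (1/2)^(90/30) ≈ 0.125000; accumulation ratio R = 1/(1−f) ≈ 1.14286.
Loading dose to hit Cmax,ss on first dose: D_load = D_maint·R ≈ 1320 × 1.14286 ≈ 1508.58 mg.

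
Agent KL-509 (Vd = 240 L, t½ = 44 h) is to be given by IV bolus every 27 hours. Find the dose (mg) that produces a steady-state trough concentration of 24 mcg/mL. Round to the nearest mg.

3053 mg

τ/t½ = 27/44 ≈ 0.61364, so f = (1/2)^(27/44) ≈ 0.653547.
Cmin,ss = (D/Vd)·f/(1−f), so D = Cmin,ss·Vd·(1−f)/f.
D = 24 × 240 × (1−f)/f ≈ 24 × 240 × 0.53011 ≈ 3053.43 mg.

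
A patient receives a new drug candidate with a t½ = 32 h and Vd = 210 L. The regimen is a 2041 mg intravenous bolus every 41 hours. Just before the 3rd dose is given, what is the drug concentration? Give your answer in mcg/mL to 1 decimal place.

f = (1/2)^(τ/t½) = (1/2)^(41/32) ≈ 0.4114.
C₀ = D/Vd = 2041/210 ≈ 9.719 mcg/mL.
Before the 3rd dose, 2 doses have been given. Superposition: Cmin = C₀·(f + f²).
≈ 9.719 × (0.4114 + 0.1692) ≈ 9.719 × 0.5806 ≈ 5.643 mcg/mL.

5.6 mcg/mL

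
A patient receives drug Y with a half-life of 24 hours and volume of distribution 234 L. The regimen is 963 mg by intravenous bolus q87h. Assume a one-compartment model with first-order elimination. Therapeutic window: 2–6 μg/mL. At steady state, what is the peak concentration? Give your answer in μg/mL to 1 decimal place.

4.5 μg/mL

k = ln2/t½ = ln2/24 ≈ 0.028881 h⁻¹; fraction remaining f = e^(−kτ) = e^(−0.028881×87) ≈ 0.0811.
At steady state, accumulation factor R = 1/(1 − e^(−kτ)) ≈ 1.0883.
Each bolus raises the concentration by D/Vd = 963/234 ≈ 4.115 μg/mL.
Steady-state peak Cmax,ss = C₀·R ≈ 4.115 × 1.0883 ≈ 4.478 μg/mL.
Peak 4.5 μg/mL vs MTC 6 μg/mL: below toxic threshold.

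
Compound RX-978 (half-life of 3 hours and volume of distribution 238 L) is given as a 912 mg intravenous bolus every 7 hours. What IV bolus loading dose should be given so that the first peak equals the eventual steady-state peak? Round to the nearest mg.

f = (1/2)^(7/3) ≈ 0.198425; accumulation ratio R = 1/(1−f) ≈ 1.24754.
Loading dose to hit Cmax,ss on first dose: D_load = D_maint·R ≈ 912 × 1.24754 ≈ 1137.76 mg.

1138 mg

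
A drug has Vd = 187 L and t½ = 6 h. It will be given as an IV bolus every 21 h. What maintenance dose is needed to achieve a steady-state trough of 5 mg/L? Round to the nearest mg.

τ/t½ = 21/6 ≈ 3.5, so f = (1/2)^(21/6) ≈ 0.088388.
Cmin,ss = (D/Vd)·f/(1−f), so D = Cmin,ss·Vd·(1−f)/f.
D = 5 × 187 × (1−f)/f ≈ 5 × 187 × 10.31375 ≈ 9643.36 mg.

9643 mg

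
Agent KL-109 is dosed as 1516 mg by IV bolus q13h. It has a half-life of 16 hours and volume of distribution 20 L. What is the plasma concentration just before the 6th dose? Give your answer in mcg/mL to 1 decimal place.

94.2 mcg/mL

f = (1/2)^(τ/t½) = (1/2)^(13/16) ≈ 0.5694.
C₀ = D/Vd = 1516/20 ≈ 75.800 mcg/mL.
Before the 6th dose, 5 doses have been given. Superposition: Cmin = C₀·(f + f² + … + f^5).
≈ 75.800 × (0.5694 + 0.3242 + 0.1846 + 0.1051 + 0.0599) ≈ 75.800 × 1.2432 ≈ 94.235 mcg/mL.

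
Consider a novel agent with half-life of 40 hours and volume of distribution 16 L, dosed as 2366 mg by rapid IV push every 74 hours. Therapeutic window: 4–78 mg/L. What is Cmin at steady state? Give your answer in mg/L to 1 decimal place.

k = ln2/t½ = ln2/40 ≈ 0.017329 h⁻¹; fraction remaining f = e^(−kτ) = e^(−0.017329×74) ≈ 0.2774.
Accumulation ratio R = 1/(1 − f) ≈ 1/0.7226 ≈ 1.3839.
Each bolus raises the concentration by D/Vd = 2366/16 ≈ 147.875 mg/L.
Steady-state peak Cmax,ss = C₀·R ≈ 147.875 × 1.3839 ≈ 204.644 mg/L.
One interval later, Cmin,ss = Cmax,ss·e^(−kτ) ≈ 204.644 × 0.2774 ≈ 56.768 mg/L.
Trough 56.8 mg/L vs MEC 4 mg/L: adequate.

56.8 mg/L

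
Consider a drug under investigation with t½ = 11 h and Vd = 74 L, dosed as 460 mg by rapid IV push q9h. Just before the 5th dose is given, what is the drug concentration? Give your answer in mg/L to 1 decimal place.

7.3 mg/L

f = (1/2)^(τ/t½) = (1/2)^(9/11) ≈ 0.5672.
C₀ = D/Vd = 460/74 ≈ 6.216 mg/L.
Before the 5th dose, 4 doses have been given. Superposition: Cmin = C₀·(f + f² + … + f^4).
≈ 6.216 × (0.5672 + 0.3217 + 0.1825 + 0.1035) ≈ 6.216 × 1.1749 ≈ 7.303 mg/L.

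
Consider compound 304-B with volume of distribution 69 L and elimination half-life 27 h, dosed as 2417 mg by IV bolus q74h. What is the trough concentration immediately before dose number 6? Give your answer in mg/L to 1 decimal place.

f = (1/2)^(τ/t½) = (1/2)^(74/27) ≈ 0.1496.
C₀ = D/Vd = 2417/69 ≈ 35.029 mg/L.
Before the 6th dose, 5 doses have been given. Superposition: Cmin = C₀·(f + f² + … + f^5).
≈ 35.029 × (0.1496 + 0.0224 + 0.0033 + 0.0005 + 0.0001) ≈ 35.029 × 0.1759 ≈ 6.162 mg/L.

6.2 mg/L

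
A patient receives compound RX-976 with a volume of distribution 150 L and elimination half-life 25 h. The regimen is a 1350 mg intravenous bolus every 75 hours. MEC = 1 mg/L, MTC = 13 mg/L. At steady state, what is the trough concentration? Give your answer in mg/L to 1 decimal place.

1.3 mg/L

τ = 75 h = 3 half-lives, so f = (1/2)^3 = 0.125.
At steady state, R = 1/(1 − 0.125) = 8/7.
Single-dose peak C₀ = D/Vd = 1350/150 = 9 mg/L.
Steady-state peak Cmax,ss = C₀·R = 9 × 8/7 ≈ 10.286 mg/L.
Steady-state trough Cmin,ss = Cmax,ss·f ≈ 10.286 × 0.125 ≈ 1.286 mg/L.
Trough 1.3 mg/L vs MEC 1 mg/L: adequate.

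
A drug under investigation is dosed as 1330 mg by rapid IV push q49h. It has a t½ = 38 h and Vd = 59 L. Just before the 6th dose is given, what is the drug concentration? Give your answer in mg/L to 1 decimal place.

f = (1/2)^(τ/t½) = (1/2)^(49/38) ≈ 0.4091.
C₀ = D/Vd = 1330/59 ≈ 22.542 mg/L.
Before the 6th dose, 5 doses have been given. Superposition: Cmin = C₀·(f + f² + … + f^5).
≈ 22.542 × (0.4091 + 0.1674 + 0.0685 + 0.0280 + 0.0115) ≈ 22.542 × 0.6845 ≈ 15.430 mg/L.

15.4 mg/L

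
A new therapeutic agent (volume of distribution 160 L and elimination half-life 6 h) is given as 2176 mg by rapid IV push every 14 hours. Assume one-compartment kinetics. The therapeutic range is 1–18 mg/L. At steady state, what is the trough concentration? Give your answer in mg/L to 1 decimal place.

τ/t½ = 14/6 ≈ 2.3333, so fraction remaining f = (1/2)^(14/6) ≈ 0.1984.
At steady state, accumulation factor R = 1/(1 − e^(−kτ)) ≈ 1.2475.
Each bolus raises the concentration by D/Vd = 2176/160 ≈ 13.600 mg/L.
Steady-state peak Cmax,ss = C₀·R ≈ 13.600 × 1.2475 ≈ 16.966 mg/L.
One interval later, Cmin,ss = Cmax,ss·e^(−kτ) ≈ 16.966 × 0.1984 ≈ 3.366 mg/L.
Trough 3.4 mg/L vs MEC 1 mg/L: adequate.

3.4 mg/L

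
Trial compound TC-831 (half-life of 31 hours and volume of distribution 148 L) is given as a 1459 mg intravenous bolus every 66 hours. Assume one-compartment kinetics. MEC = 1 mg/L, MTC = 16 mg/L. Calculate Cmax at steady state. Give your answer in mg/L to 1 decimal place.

k = ln2/t½ = ln2/31 ≈ 0.022360 h⁻¹; fraction remaining f = e^(−kτ) = e^(−0.022360×66) ≈ 0.2286.
Accumulation ratio R = 1/(1 − f) ≈ 1/0.7714 ≈ 1.2963.
Single-dose peak C₀ = D/Vd = 1459/148 ≈ 9.858 mg/L.
Steady-state peak Cmax,ss = C₀·R ≈ 9.858 × 1.2963 ≈ 12.779 mg/L.
Peak 12.8 mg/L vs MTC 16 mg/L: below toxic threshold.

12.8 mg/L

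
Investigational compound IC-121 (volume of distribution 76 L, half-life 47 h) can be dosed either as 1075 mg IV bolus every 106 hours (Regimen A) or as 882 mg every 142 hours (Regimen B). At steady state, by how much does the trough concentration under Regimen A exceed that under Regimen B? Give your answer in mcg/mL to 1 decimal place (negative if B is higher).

2.1 mcg/mL

Regimen A: f = (1/2)^(106/47) ≈ 0.2095; Cmin,ss = (1075/76)·f/(1−f) ≈ 3.749 mcg/mL.
Regimen B: f = (1/2)^(142/47) ≈ 0.1232; Cmin,ss = (882/76)·f/(1−f) ≈ 1.631 mcg/mL.
Difference ≈ 3.749 − 1.631 ≈ 2.118 mcg/mL.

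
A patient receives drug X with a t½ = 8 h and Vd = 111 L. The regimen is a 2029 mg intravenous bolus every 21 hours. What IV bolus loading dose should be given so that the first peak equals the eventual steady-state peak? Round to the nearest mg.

f = (1/2)^(21/8) ≈ 0.162105; accumulation ratio R = 1/(1−f) ≈ 1.19347.
Loading dose to hit Cmax,ss on first dose: D_load = D_maint·R ≈ 2029 × 1.19347 ≈ 2421.55 mg.

2422 mg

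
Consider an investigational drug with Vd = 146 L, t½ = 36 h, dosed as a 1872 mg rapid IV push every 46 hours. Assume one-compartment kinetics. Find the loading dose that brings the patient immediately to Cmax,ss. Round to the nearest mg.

f = (1/2)^(46/36) ≈ 0.412430; accumulation ratio R = 1/(1−f) ≈ 1.70192.
Loading dose to hit Cmax,ss on first dose: D_load = D_maint·R ≈ 1872 × 1.70192 ≈ 3185.99 mg.

3186 mg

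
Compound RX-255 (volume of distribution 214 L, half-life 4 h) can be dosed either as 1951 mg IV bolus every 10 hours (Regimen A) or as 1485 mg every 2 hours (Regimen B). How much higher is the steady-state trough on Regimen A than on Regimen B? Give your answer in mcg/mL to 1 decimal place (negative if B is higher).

Regimen A: f = (1/2)^(10/4) ≈ 0.1768; Cmin,ss = (1951/214)·f/(1−f) ≈ 1.958 mcg/mL.
Regimen B: f = (1/2)^(2/4) ≈ 0.7071; Cmin,ss = (1485/214)·f/(1−f) ≈ 16.752 mcg/mL.
Difference ≈ 1.958 − 16.752 ≈ -14.794 mcg/mL.

-14.8 mcg/mL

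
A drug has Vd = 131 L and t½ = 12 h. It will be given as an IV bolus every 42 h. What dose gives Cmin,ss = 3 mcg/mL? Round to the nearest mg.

τ/t½ = 42/12 ≈ 3.5, so f = (1/2)^(42/12) ≈ 0.088388.
Cmin,ss = (D/Vd)·f/(1−f), so D = Cmin,ss·Vd·(1−f)/f.
D = 3 × 131 × (1−f)/f ≈ 3 × 131 × 10.31375 ≈ 4053.30 mg.

4053 mg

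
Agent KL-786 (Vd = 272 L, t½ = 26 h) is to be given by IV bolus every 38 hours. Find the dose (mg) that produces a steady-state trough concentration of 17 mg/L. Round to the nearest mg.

8111 mg

τ/t½ = 38/26 ≈ 1.4615, so f = (1/2)^(38/26) ≈ 0.363106.
Cmin,ss = (D/Vd)·f/(1−f), so D = Cmin,ss·Vd·(1−f)/f.
D = 17 × 272 × (1−f)/f ≈ 17 × 272 × 1.75402 ≈ 8110.59 mg.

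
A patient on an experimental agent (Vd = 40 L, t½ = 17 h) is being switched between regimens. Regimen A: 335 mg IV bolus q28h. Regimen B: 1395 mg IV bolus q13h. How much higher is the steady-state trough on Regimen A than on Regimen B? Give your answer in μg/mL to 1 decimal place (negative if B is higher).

-46.0 μg/mL

Regimen A: f = (1/2)^(28/17) ≈ 0.3193; Cmin,ss = (335/40)·f/(1−f) ≈ 3.929 μg/mL.
Regimen B: f = (1/2)^(13/17) ≈ 0.5886; Cmin,ss = (1395/40)·f/(1−f) ≈ 49.897 μg/mL.
Difference ≈ 3.929 − 49.897 ≈ -45.968 μg/mL.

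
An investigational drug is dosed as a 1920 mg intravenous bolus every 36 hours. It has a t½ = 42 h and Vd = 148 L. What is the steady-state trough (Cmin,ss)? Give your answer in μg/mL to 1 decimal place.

16.0 μg/mL

τ/t½ = 36/42 ≈ 0.85714, so fraction remaining f = (1/2)^(36/42) ≈ 0.5520.
At steady state, accumulation factor R = 1/(1 − e^(−kτ)) ≈ 2.2321.
Single-dose peak C₀ = D/Vd = 1920/148 ≈ 12.973 μg/mL.
Cmax,ss = C₀/(1 − f) ≈ 12.973/0.4480 ≈ 28.958 μg/mL.
One interval later, Cmin,ss = Cmax,ss·e^(−kτ) ≈ 28.958 × 0.5520 ≈ 15.985 μg/mL.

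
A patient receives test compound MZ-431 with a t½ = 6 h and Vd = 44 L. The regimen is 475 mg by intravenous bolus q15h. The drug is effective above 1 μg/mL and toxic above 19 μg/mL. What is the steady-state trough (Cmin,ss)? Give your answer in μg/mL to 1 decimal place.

Over one 15-h interval, 15/6 ≈ 2.5 half-lives elapse, leaving f ≈ 0.1768 of each dose.
Accumulation ratio R = 1/(1 − f) ≈ 1/0.8232 ≈ 1.2148.
Single-dose peak C₀ = D/Vd = 475/44 ≈ 10.795 μg/mL.
Steady-state peak Cmax,ss = C₀·R ≈ 10.795 × 1.2148 ≈ 13.114 μg/mL.
Steady-state trough Cmin,ss = Cmax,ss·f ≈ 13.114 × 0.1768 ≈ 2.319 μg/mL.
Trough 2.3 μg/mL vs MEC 1 μg/mL: adequate.

2.3 μg/mL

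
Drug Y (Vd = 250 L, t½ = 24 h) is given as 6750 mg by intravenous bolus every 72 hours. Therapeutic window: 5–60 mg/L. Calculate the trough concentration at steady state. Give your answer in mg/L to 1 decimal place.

The dosing interval is 3 half-lives, so f = 2^(−3) = 0.125.
At steady state, R = 1/(1 − 0.125) = 8/7.
Single-dose peak C₀ = D/Vd = 6750/250 = 27 mg/L.
Steady-state peak Cmax,ss = C₀·R = 27 × 8/7 ≈ 30.857 mg/L.
Steady-state trough Cmin,ss = Cmax,ss·f ≈ 30.857 × 0.125 ≈ 3.857 mg/L.
Trough 3.9 mg/L vs MEC 5 mg/L: subtherapeutic.

3.9 mg/L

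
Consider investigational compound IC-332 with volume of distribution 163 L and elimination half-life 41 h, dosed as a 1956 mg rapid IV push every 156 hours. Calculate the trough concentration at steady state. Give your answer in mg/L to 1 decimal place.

τ/t½ = 156/41 ≈ 3.8049, so fraction remaining f = (1/2)^(156/41) ≈ 0.0716.
At steady state, accumulation factor R = 1/(1 − e^(−kτ)) ≈ 1.0771.
Each bolus raises the concentration by D/Vd = 1956/163 ≈ 12.000 mg/L.
Steady-state peak Cmax,ss = C₀·R ≈ 12.000 × 1.0771 ≈ 12.925 mg/L.
Steady-state trough Cmin,ss = Cmax,ss·f ≈ 12.925 × 0.0716 ≈ 0.925 mg/L.

0.9 mg/L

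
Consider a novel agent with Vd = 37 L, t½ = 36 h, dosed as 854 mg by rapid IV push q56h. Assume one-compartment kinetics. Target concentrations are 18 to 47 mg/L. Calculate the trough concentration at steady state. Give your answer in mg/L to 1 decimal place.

11.9 mg/L

Over one 56-h interval, 56/36 ≈ 1.5556 half-lives elapse, leaving f ≈ 0.3402 of each dose.
At steady state, accumulation factor R = 1/(1 − e^(−kτ)) ≈ 1.5156.
Each bolus raises the concentration by D/Vd = 854/37 ≈ 23.081 mg/L.
Cmax,ss = C₀/(1 − f) ≈ 23.081/0.6598 ≈ 34.982 mg/L.
One interval later, Cmin,ss = Cmax,ss·e^(−kτ) ≈ 34.982 × 0.3402 ≈ 11.901 mg/L.
Trough 11.9 mg/L vs MEC 18 mg/L: subtherapeutic.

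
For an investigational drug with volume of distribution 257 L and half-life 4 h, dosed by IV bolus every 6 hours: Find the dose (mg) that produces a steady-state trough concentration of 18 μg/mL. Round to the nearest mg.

τ/t½ = 6/4 ≈ 1.5, so f = (1/2)^(6/4) ≈ 0.353553.
Cmin,ss = (D/Vd)·f/(1−f), so D = Cmin,ss·Vd·(1−f)/f.
D = 18 × 257 × (1−f)/f ≈ 18 × 257 × 1.82843 ≈ 8458.32 mg.

8458 mg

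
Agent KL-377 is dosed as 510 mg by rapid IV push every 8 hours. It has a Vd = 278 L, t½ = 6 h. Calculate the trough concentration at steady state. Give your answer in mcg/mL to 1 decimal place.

1.2 mcg/mL

Over one 8-h interval, 8/6 ≈ 1.3333 half-lives elapse, leaving f ≈ 0.3969 of each dose.
Accumulation ratio R = 1/(1 − f) ≈ 1/0.6031 ≈ 1.6581.
Single-dose peak C₀ = D/Vd = 510/278 ≈ 1.835 mcg/mL.
Cmax,ss = C₀/(1 − f) ≈ 1.835/0.6031 ≈ 3.043 mcg/mL.
Steady-state trough Cmin,ss = Cmax,ss·f ≈ 3.043 × 0.3969 ≈ 1.208 mcg/mL.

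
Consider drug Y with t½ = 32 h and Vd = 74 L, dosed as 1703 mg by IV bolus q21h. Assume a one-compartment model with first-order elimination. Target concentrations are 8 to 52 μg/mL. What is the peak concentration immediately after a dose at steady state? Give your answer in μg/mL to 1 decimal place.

63.0 μg/mL

Over one 21-h interval, 21/32 ≈ 0.65625 half-lives elapse, leaving f ≈ 0.6345 of each dose.
Accumulation ratio R = 1/(1 − f) ≈ 1/0.3655 ≈ 2.7360.
Single-dose peak C₀ = D/Vd = 1703/74 ≈ 23.014 μg/mL.
Steady-state peak Cmax,ss = C₀·R ≈ 23.014 × 2.7360 ≈ 62.966 μg/mL.
Peak 63.0 μg/mL vs MTC 52 μg/mL: exceeds toxic threshold.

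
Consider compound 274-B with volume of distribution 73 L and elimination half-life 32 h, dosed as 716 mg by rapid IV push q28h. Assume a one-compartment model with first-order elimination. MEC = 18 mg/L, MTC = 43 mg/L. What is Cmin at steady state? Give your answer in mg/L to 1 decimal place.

Over one 28-h interval, 28/32 ≈ 0.875 half-lives elapse, leaving f ≈ 0.5453 of each dose.
Accumulation ratio R = 1/(1 − f) ≈ 1/0.4547 ≈ 2.1993.
Each bolus raises the concentration by D/Vd = 716/73 ≈ 9.808 mg/L.
Cmax,ss = C₀/(1 − f) ≈ 9.808/0.4547 ≈ 21.570 mg/L.
Steady-state trough Cmin,ss = Cmax,ss·f ≈ 21.570 × 0.5453 ≈ 11.762 mg/L.
Trough 11.8 mg/L vs MEC 18 mg/L: subtherapeutic.

11.8 mg/L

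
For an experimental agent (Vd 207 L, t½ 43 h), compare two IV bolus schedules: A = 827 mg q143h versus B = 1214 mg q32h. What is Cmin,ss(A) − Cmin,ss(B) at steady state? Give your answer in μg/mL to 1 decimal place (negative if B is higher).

-8.2 μg/mL

Regimen A: f = (1/2)^(143/43) ≈ 0.0997; Cmin,ss = (827/207)·f/(1−f) ≈ 0.442 μg/mL.
Regimen B: f = (1/2)^(32/43) ≈ 0.5970; Cmin,ss = (1214/207)·f/(1−f) ≈ 8.688 μg/mL.
Difference ≈ 0.442 − 8.688 ≈ -8.246 μg/mL.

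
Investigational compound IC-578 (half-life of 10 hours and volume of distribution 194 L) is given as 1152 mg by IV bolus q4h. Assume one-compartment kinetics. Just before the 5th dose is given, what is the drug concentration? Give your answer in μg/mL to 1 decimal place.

12.5 μg/mL

f = (1/2)^(τ/t½) = (1/2)^(4/10) ≈ 0.7579.
C₀ = D/Vd = 1152/194 ≈ 5.938 μg/mL.
Before the 5th dose, 4 doses have been given. Superposition: Cmin = C₀·(f + f² + … + f^4).
≈ 5.938 × (0.7579 + 0.5744 + 0.4353 + 0.3299) ≈ 5.938 × 2.0975 ≈ 12.455 μg/mL.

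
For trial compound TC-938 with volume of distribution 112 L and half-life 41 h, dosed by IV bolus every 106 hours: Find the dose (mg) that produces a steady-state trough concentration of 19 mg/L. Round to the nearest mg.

τ/t½ = 106/41 ≈ 2.5854, so f = (1/2)^(106/41) ≈ 0.166620.
Cmin,ss = (D/Vd)·f/(1−f), so D = Cmin,ss·Vd·(1−f)/f.
D = 19 × 112 × (1−f)/f ≈ 19 × 112 × 5.00168 ≈ 10643.58 mg.

10644 mg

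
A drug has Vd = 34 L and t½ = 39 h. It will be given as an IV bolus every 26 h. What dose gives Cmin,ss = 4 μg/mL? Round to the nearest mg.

τ/t½ = 26/39 ≈ 0.66667, so f = (1/2)^(26/39) ≈ 0.629961.
Cmin,ss = (D/Vd)·f/(1−f), so D = Cmin,ss·Vd·(1−f)/f.
D = 4 × 34 × (1−f)/f ≈ 4 × 34 × 0.58740 ≈ 79.89 mg.

80 mg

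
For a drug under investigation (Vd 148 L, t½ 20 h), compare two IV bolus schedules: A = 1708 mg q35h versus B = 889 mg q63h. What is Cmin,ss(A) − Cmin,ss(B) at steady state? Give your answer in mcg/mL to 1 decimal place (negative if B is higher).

Regimen A: f = (1/2)^(35/20) ≈ 0.2973; Cmin,ss = (1708/148)·f/(1−f) ≈ 4.883 mcg/mL.
Regimen B: f = (1/2)^(63/20) ≈ 0.1127; Cmin,ss = (889/148)·f/(1−f) ≈ 0.763 mcg/mL.
Difference ≈ 4.883 − 0.763 ≈ 4.120 mcg/mL.

4.1 mcg/mL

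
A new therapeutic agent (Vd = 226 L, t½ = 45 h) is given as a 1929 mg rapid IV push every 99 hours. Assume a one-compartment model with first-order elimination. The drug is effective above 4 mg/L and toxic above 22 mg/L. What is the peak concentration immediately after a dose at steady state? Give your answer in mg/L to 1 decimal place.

10.9 mg/L

k = ln2/t½ = ln2/45 ≈ 0.015403 h⁻¹; fraction remaining f = e^(−kτ) = e^(−0.015403×99) ≈ 0.2176.
At steady state, accumulation factor R = 1/(1 − e^(−kτ)) ≈ 1.2781.
Single-dose peak C₀ = D/Vd = 1929/226 ≈ 8.535 mg/L.
Steady-state peak Cmax,ss = C₀·R ≈ 8.535 × 1.2781 ≈ 10.909 mg/L.
Peak 10.9 mg/L vs MTC 22 mg/L: below toxic threshold.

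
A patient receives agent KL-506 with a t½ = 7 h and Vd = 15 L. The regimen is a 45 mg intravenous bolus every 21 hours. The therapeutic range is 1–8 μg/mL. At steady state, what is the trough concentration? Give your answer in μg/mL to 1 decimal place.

0.4 μg/mL

τ = 21 h = 3 half-lives, so f = (1/2)^3 = 0.125.
Accumulation ratio R = 1/(1 − f) = 1/0.875 = 8/7.
Single-dose peak C₀ = D/Vd = 45/15 = 3 μg/mL.
Steady-state peak Cmax,ss = C₀·R = 3 × 8/7 ≈ 3.429 μg/mL.
Steady-state trough Cmin,ss = Cmax,ss·f ≈ 3.429 × 0.125 ≈ 0.429 μg/mL.
Trough 0.4 μg/mL vs MEC 1 μg/mL: subtherapeutic.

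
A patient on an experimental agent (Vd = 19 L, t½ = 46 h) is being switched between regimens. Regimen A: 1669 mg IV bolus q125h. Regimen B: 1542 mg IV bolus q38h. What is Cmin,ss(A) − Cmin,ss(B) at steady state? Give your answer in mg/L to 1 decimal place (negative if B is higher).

Regimen A: f = (1/2)^(125/46) ≈ 0.1520; Cmin,ss = (1669/19)·f/(1−f) ≈ 15.745 mg/L.
Regimen B: f = (1/2)^(38/46) ≈ 0.5641; Cmin,ss = (1542/19)·f/(1−f) ≈ 105.027 mg/L.
Difference ≈ 15.745 − 105.027 ≈ -89.282 mg/L.

-89.3 mg/L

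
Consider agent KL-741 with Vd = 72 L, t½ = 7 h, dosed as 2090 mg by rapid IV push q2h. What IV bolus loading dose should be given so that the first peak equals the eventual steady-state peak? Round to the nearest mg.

f = (1/2)^(2/7) ≈ 0.820335; accumulation ratio R = 1/(1−f) ≈ 5.56591.
Loading dose to hit Cmax,ss on first dose: D_load = D_maint·R ≈ 2090 × 5.56591 ≈ 11632.75 mg.

11633 mg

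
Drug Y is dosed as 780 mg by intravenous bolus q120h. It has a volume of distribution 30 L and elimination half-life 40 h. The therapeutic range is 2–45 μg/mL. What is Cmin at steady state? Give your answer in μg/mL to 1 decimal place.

3.7 μg/mL

τ = 120 h = 3 half-lives, so f = (1/2)^3 = 0.125.
At steady state, R = 1/(1 − 0.125) = 8/7.
Single-dose peak C₀ = D/Vd = 780/30 = 26 μg/mL.
Steady-state peak Cmax,ss = C₀·R = 26 × 8/7 ≈ 29.714 μg/mL.
Steady-state trough Cmin,ss = Cmax,ss·f ≈ 29.714 × 0.125 ≈ 3.714 μg/mL.
Trough 3.7 μg/mL vs MEC 2 μg/mL: adequate.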